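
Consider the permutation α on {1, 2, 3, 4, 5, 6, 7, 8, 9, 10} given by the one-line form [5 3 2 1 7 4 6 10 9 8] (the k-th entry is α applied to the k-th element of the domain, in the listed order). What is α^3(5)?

Tracing 5 → 7 → … returns to 5 after 5 steps, so 5 lies in a 5-cycle (1 5 7 6 4).
Advancing 3 steps from 5: 5 → 7 → 6 → 4.

4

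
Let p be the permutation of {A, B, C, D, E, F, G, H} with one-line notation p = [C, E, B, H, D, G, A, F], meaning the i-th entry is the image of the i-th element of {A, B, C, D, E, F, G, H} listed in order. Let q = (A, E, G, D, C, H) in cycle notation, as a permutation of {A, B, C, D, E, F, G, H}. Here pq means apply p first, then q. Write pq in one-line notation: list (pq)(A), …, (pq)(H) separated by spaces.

Chase each element through p then q: A → C → H; B → E → G; C → B → B; D → H → A; E → D → C; F → G → D; G → A → E; H → F → F.
Collecting the images, pq = [H G B A C D E F].

H G B A C D E F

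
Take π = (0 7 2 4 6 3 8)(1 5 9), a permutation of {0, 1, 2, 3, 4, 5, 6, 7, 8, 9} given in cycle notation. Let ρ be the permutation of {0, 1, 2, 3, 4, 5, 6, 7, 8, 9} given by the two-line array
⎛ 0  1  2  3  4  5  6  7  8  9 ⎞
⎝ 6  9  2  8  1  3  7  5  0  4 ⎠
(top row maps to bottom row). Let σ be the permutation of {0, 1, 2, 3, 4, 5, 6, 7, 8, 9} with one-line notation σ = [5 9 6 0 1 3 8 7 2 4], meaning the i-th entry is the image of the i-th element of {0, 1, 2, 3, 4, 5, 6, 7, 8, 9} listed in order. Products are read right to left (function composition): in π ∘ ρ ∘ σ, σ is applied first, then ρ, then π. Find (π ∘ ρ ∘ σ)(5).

0

(π ∘ ρ ∘ σ)(5) = π(ρ(σ(5))). σ(5) = 3, then ρ(3) = 8, then π(8) = 0, so the result is 0.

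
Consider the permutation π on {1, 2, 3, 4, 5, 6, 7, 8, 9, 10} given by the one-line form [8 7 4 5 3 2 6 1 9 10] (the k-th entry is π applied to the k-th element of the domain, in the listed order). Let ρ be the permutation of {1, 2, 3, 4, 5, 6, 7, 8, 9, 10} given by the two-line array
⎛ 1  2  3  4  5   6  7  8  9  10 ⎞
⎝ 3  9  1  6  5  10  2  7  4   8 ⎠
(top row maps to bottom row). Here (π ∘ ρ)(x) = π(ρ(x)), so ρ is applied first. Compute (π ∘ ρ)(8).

6

ρ(8) = 7, then π(7) = 6; composing gives (π ∘ ρ)(8) = 6.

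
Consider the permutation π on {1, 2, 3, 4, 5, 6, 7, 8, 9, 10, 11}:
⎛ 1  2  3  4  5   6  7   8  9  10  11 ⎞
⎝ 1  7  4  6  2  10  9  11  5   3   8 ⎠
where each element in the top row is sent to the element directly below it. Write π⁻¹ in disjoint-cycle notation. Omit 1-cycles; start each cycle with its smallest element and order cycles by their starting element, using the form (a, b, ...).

(2, 5, 9, 7)(3, 10, 6, 4)(8, 11)

The cycle decomposition of π is (2, 7, 9, 5)(3, 4, 6, 10)(8, 11).
Reversing each cycle (and rotating so the smallest element leads) gives π⁻¹ = (2, 5, 9, 7)(3, 10, 6, 4)(8, 11).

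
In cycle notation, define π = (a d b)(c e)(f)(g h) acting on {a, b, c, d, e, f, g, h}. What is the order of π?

The cycle type of π is (3, 2, 2, 1).
The order is lcm(3, 2, 2) = 6.

6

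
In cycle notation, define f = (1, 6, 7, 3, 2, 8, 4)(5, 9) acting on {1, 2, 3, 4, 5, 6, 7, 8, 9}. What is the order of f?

14

The cycle type of f is (7, 2).
The order is lcm(7, 2) = 14.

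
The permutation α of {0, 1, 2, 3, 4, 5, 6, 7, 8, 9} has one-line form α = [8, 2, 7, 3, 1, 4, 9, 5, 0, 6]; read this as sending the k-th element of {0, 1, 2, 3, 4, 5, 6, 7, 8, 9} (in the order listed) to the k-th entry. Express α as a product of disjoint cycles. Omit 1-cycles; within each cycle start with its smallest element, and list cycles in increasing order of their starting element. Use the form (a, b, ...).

Start at 0 and follow images: 0 → 8 → 0, giving the cycle (0, 8).
Repeating from the next unused element and collecting all non-trivial cycles gives (0, 8)(1, 2, 7, 5, 4)(6, 9).

(0, 8)(1, 2, 7, 5, 4)(6, 9)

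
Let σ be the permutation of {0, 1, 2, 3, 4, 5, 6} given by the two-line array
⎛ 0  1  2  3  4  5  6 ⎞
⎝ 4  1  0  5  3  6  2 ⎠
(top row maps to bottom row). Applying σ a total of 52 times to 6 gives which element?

3

Tracing 6 → 2 → … returns to 6 after 6 steps, so 6 lies in a 6-cycle (0 4 3 5 6 2).
Powers repeat with period 6 on this cycle, and 52 mod 6 = 4, so σ^52(6) = σ^4(6).
Advancing 4 steps from 6: 6 → 2 → 0 → 4 → 3.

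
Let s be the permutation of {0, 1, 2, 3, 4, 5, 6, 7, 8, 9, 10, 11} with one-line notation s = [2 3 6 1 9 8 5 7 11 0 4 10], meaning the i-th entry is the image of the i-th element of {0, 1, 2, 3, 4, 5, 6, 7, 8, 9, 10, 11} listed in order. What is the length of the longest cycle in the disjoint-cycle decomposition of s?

9

Decomposing into disjoint cycles gives (0, 2, 6, 5, 8, 11, 10, 4, 9)(1, 3); the longest has length 9.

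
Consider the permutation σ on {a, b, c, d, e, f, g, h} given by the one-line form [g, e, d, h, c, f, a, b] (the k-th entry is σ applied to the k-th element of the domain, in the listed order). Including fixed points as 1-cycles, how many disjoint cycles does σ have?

The cycle decomposition is (a, g)(b, e, c, d, h)(f), which has 3 cycles (counting 1-cycles).

3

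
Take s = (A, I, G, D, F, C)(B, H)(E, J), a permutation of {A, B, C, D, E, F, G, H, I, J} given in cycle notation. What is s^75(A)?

A lies in the 6-cycle (A, I, G, D, F, C).
Since the cycle has length 6, s^75 acts on it the same as s^3 (75 mod 6 = 3).
Stepping 3 places around the cycle: A → I → G → D.

D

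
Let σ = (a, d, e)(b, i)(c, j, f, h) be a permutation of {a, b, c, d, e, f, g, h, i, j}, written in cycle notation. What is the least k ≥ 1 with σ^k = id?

12

The disjoint cycles have lengths 4, 3, 2, 1.
Since disjoint cycles commute, ord(σ) = lcm(4, 3, 2) = 12.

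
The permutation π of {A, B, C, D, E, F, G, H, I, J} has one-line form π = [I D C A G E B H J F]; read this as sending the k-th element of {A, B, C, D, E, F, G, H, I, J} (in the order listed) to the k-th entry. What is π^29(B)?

Tracing B → D → … returns to B after 8 steps, so B lies in an 8-cycle (A, I, J, F, E, G, B, D).
Powers repeat with period 8 on this cycle, and 29 mod 8 = 5, so π^29(B) = π^5(B).
Advancing 5 steps from B: B → D → A → I → J → F.

F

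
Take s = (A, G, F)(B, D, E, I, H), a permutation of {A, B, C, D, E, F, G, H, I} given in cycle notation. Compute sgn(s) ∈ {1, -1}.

1

The cycle lengths are 5, 3, 1.
A cycle of length ℓ contributes ℓ−1 transpositions, so s is a product of 4 + 2 = 6 transpositions — even.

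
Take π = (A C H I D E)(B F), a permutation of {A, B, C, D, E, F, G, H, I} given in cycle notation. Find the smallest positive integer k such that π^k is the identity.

The disjoint cycles have lengths 6, 2, 1.
The order of π is the least common multiple of its cycle lengths: lcm(6, 2) = 6.

6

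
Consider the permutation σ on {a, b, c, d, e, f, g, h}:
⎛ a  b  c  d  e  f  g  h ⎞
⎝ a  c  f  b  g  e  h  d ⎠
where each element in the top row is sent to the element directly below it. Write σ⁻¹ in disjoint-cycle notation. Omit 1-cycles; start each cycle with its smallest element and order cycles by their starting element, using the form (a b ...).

First write σ in disjoint cycles: (b c f e g h d).
The inverse reverses every cycle; in canonical form, σ⁻¹ = (b d h g e f c).

(b d h g e f c)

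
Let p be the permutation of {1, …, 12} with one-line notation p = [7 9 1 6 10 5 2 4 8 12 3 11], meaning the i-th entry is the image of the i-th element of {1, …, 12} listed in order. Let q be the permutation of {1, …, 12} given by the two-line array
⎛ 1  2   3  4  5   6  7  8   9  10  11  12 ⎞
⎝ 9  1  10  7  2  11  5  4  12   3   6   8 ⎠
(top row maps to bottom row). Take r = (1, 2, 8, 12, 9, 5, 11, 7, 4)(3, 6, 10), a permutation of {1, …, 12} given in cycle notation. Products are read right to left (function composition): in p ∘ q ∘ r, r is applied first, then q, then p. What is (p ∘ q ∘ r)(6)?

Apply the permutations in order: r(6) = 10, then q(10) = 3, then p(3) = 1. So (p ∘ q ∘ r)(6) = 1.

1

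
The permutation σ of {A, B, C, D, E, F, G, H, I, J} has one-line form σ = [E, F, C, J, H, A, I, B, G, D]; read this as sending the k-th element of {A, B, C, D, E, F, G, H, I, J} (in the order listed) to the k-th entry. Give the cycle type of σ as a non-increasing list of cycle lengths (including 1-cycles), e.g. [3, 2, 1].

The disjoint cycles are (A E H B F)(C)(D J)(G I), with lengths 5, 2, 2, 1 in non-increasing order.

[5, 2, 2, 1]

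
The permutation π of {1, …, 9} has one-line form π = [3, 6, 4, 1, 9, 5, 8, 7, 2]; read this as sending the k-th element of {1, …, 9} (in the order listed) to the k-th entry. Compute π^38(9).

Tracing 9 → 2 → … returns to 9 after 4 steps, so 9 lies in a 4-cycle (2, 6, 5, 9).
Since the cycle has length 4, π^38 acts on it the same as π^2 (38 mod 4 = 2).
Stepping 2 places around the cycle: 9 → 2 → 6.

6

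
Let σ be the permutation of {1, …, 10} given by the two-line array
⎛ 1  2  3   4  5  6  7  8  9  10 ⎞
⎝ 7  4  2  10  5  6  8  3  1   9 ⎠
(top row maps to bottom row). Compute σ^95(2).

3

Tracing 2 → 4 → … returns to 2 after 8 steps, so 2 lies in an 8-cycle (1 7 8 3 2 4 10 9).
Since the cycle has length 8, σ^95 acts on it the same as σ^7 (95 mod 8 = 7).
Advancing 7 steps from 2: 2 → 4 → 10 → 9 → 1 → 7 → 8 → 3.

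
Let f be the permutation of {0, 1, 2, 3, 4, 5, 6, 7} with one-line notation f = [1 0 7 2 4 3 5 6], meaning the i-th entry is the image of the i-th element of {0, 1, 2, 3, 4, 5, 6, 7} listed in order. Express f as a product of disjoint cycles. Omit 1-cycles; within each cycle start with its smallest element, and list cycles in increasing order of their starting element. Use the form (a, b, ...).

From 0: 0 → 1 → 0, closing the cycle (0, 1).
Continuing from each remaining unvisited element yields (0, 1)(2, 7, 6, 5, 3).

(0, 1)(2, 7, 6, 5, 3)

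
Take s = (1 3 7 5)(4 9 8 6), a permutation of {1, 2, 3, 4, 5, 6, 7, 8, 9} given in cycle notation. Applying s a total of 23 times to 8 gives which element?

9

8 lies in the 4-cycle (4 9 8 6).
Powers repeat with period 4 on this cycle, and 23 mod 4 = 3, so s^23(8) = s^3(8).
Stepping 3 places around the cycle: 8 → 6 → 4 → 9.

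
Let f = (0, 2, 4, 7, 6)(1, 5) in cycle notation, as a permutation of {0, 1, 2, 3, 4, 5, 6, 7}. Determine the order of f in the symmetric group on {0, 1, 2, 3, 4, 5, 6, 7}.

10

The cycle type of f is (5, 2, 1).
The order is lcm(5, 2) = 10.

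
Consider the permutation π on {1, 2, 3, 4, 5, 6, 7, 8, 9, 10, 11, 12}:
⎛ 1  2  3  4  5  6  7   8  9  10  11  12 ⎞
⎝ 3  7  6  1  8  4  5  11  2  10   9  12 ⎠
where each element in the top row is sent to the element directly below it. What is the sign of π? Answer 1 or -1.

In disjoint-cycle form the cycle lengths are 6, 4, 1, 1.
A cycle of length ℓ contributes ℓ−1 transpositions, so π is a product of 5 + 3 = 8 transpositions — even.

1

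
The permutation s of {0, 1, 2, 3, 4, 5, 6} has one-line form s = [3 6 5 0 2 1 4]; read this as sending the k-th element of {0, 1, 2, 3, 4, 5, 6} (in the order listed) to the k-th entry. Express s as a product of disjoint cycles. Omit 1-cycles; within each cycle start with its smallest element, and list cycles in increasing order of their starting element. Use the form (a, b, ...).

Start at 0 and follow images: 0 → 3 → 0, giving the cycle (0, 3).
Continuing from each remaining unvisited element yields (0, 3)(1, 6, 4, 2, 5).

(0, 3)(1, 6, 4, 2, 5)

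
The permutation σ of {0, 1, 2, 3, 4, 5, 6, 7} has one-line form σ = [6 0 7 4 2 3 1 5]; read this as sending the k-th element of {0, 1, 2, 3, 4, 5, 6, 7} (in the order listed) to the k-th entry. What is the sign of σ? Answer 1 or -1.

In disjoint-cycle form the cycle lengths are 5, 3.
A cycle of length ℓ contributes ℓ−1 transpositions, so σ is a product of 4 + 2 = 6 transpositions — even.

1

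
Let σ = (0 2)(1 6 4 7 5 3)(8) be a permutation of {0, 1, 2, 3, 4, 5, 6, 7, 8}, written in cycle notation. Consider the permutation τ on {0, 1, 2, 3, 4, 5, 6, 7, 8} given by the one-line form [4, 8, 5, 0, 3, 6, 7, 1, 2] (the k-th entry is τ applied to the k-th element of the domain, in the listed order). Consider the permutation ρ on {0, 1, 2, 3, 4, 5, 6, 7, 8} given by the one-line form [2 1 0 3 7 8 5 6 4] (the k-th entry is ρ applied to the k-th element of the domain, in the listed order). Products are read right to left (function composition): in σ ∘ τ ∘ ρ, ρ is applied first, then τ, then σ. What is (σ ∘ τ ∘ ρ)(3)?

2

Apply the permutations in order: ρ(3) = 3, then τ(3) = 0, then σ(0) = 2. So (σ ∘ τ ∘ ρ)(3) = 2.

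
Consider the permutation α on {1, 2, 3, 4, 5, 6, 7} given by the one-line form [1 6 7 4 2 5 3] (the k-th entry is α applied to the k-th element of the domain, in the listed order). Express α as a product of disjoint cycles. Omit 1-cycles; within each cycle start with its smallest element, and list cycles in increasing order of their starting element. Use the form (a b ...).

(2 6 5)(3 7)

From 2: 2 → 6 → 5 → 2, closing the cycle (2 6 5).
Continuing from each remaining unvisited element yields (2 6 5)(3 7).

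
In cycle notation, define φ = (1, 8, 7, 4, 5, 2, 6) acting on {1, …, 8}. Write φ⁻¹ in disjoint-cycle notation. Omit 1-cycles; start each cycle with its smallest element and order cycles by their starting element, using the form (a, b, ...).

(1, 6, 2, 5, 4, 7, 8)

If φ sends a → b within a cycle, φ⁻¹ sends b → a; equivalently, reverse each cycle.
Reversing each cycle of φ and rotating so the smallest element leads gives (1, 6, 2, 5, 4, 7, 8).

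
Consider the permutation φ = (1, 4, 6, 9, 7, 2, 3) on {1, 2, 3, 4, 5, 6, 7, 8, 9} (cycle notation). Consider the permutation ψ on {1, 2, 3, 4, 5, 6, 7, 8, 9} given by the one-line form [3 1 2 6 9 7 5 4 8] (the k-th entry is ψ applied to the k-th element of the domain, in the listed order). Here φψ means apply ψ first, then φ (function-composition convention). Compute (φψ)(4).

(φψ)(4) = φ(ψ(4)). ψ(4) = 6, then φ(6) = 9. So (φψ)(4) = 9.

9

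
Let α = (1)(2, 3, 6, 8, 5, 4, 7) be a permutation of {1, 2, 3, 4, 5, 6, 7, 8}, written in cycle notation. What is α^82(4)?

4 lies in the 7-cycle (2, 3, 6, 8, 5, 4, 7).
Powers repeat with period 7 on this cycle, and 82 mod 7 = 5, so α^82(4) = α^5(4).
Stepping 5 places around the cycle: 4 → 7 → 2 → 3 → 6 → 8.

8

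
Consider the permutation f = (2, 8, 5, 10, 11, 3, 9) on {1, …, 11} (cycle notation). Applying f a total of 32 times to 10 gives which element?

10 lies in the 7-cycle (2, 8, 5, 10, 11, 3, 9).
Powers repeat with period 7 on this cycle, and 32 mod 7 = 4, so f^32(10) = f^4(10).
Stepping 4 places around the cycle: 10 → 11 → 3 → 9 → 2.

2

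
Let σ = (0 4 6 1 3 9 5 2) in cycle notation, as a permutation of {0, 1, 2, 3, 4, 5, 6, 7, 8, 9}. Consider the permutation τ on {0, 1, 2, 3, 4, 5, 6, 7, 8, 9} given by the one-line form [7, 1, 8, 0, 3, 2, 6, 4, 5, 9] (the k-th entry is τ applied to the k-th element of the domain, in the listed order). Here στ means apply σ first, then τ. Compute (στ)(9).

2

(στ)(9) = τ(σ(9)). σ(9) = 5, then τ(5) = 2. So (στ)(9) = 2.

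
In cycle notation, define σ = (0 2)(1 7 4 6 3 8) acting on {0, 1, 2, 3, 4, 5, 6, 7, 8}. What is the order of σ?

The cycle type of σ is (6, 2, 1).
The order of σ is the least common multiple of its cycle lengths: lcm(6, 2) = 6.

6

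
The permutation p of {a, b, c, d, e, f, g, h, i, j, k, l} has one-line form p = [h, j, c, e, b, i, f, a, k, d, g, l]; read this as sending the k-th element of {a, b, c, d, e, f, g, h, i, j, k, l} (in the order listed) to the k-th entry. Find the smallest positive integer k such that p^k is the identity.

The disjoint-cycle form of p has cycle lengths 4, 4, 2, 1, 1.
Since disjoint cycles commute, ord(p) = lcm(4, 4, 2) = 4.

4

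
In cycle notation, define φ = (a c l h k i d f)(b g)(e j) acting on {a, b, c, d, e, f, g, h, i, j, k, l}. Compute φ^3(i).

i lies in the 8-cycle (a c l h k i d f).
Advancing 3 steps from i: i → d → f → a.

a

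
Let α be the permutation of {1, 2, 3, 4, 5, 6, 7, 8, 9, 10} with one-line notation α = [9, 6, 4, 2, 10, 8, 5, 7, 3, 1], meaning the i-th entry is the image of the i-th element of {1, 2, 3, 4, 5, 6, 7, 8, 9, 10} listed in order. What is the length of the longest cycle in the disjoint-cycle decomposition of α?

Decomposing into disjoint cycles gives (1, 9, 3, 4, 2, 6, 8, 7, 5, 10); the longest has length 10.

10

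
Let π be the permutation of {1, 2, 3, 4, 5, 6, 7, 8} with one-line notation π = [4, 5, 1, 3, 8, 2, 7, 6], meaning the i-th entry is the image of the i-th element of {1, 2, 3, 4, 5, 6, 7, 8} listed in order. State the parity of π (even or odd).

In disjoint-cycle form the cycle lengths are 4, 3, 1.
A cycle of length ℓ contributes ℓ−1 transpositions, so π is a product of 3 + 2 = 5 transpositions — odd.

odd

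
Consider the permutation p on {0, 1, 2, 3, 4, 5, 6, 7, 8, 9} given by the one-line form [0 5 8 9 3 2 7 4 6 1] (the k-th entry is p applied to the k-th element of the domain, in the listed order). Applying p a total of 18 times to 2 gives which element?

Tracing 2 → 8 → … returns to 2 after 9 steps, so 2 lies in a 9-cycle (1, 5, 2, 8, 6, 7, 4, 3, 9).
Since the cycle has length 9, p^18 acts on it the same as p^0 (18 mod 9 = 0).
So p^18(2) = 2.

2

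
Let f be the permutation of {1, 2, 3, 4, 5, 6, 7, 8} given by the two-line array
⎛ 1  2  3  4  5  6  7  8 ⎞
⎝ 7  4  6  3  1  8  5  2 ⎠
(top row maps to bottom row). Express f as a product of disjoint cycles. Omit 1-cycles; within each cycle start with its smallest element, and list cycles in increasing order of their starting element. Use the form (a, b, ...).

(1, 7, 5)(2, 4, 3, 6, 8)

Iterating f from 1 gives 1 → 7 → 5 → 1; that is the 3-cycle (1, 7, 5).
Repeating from the next unused element and collecting all non-trivial cycles gives (1, 7, 5)(2, 4, 3, 6, 8).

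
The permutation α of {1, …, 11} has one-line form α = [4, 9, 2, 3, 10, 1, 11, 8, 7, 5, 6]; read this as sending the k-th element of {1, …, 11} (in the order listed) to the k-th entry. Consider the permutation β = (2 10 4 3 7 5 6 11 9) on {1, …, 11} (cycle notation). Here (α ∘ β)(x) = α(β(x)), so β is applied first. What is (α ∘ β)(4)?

2

(α ∘ β)(4) = α(β(4)). β(4) = 3, then α(3) = 2. So (α ∘ β)(4) = 2.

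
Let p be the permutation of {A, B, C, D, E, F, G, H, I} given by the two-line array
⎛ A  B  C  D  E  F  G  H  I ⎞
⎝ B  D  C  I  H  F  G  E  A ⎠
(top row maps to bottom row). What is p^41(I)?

A

Tracing I → A → … returns to I after 4 steps, so I lies in a 4-cycle (A, B, D, I).
On a 4-cycle, p^4 is the identity, so p^41 = p^1 there (41 ≡ 1 mod 4).
Stepping 1 place around the cycle: I → A.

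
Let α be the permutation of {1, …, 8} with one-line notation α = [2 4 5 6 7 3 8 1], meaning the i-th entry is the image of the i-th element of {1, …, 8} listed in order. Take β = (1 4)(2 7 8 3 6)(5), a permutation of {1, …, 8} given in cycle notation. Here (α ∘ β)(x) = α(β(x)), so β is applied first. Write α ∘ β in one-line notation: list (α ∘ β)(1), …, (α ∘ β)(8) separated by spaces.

(α ∘ β)(x) = α(β(x)). Computing each image: α(β(1)) = α(4) = 6, α(β(2)) = α(7) = 8, α(β(3)) = α(6) = 3, α(β(4)) = α(1) = 2, α(β(5)) = α(5) = 7, α(β(6)) = α(2) = 4, α(β(7)) = α(8) = 1, α(β(8)) = α(3) = 5.
Hence α ∘ β = [6 8 3 2 7 4 1 5].

6 8 3 2 7 4 1 5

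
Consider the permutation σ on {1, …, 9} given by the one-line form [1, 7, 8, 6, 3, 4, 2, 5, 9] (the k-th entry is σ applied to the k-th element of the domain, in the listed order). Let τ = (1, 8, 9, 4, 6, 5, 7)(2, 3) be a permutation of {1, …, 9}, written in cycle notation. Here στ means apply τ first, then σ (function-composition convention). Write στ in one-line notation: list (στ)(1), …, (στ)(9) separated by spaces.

Chase each element through τ then σ: 1 → 8 → 5; 2 → 3 → 8; 3 → 2 → 7; 4 → 6 → 4; 5 → 7 → 2; 6 → 5 → 3; 7 → 1 → 1; 8 → 9 → 9; 9 → 4 → 6.
So στ in one-line form is 5 8 7 4 2 3 1 9 6.

5 8 7 4 2 3 1 9 6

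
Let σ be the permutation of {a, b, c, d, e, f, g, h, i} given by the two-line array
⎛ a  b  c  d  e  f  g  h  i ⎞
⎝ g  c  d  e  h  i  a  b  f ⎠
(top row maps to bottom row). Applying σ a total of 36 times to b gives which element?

Tracing b → c → … returns to b after 5 steps, so b lies in a 5-cycle (b, c, d, e, h).
On a 5-cycle, σ^5 is the identity, so σ^36 = σ^1 there (36 ≡ 1 mod 5).
Advancing 1 step from b: b → c.

c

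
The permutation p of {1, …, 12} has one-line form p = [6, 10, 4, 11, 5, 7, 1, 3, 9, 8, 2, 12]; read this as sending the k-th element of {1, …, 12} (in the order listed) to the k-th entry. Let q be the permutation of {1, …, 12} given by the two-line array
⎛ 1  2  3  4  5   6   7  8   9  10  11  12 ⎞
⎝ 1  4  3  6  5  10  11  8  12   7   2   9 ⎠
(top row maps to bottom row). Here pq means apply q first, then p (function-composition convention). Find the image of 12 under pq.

(pq)(12) = p(q(12)). q(12) = 9, then p(9) = 9. So (pq)(12) = 9.

9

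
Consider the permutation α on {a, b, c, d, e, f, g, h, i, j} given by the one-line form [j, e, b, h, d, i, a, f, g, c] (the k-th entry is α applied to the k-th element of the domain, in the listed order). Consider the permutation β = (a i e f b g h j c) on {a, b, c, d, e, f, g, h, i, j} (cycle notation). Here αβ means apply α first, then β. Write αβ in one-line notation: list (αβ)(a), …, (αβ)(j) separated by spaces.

(αβ)(x) = β(α(x)). Computing each image: β(α(a)) = β(j) = c, β(α(b)) = β(e) = f, β(α(c)) = β(b) = g, β(α(d)) = β(h) = j, β(α(e)) = β(d) = d, β(α(f)) = β(i) = e, β(α(g)) = β(a) = i, β(α(h)) = β(f) = b, β(α(i)) = β(g) = h, β(α(j)) = β(c) = a.
Hence αβ = [c f g j d e i b h a].

c f g j d e i b h a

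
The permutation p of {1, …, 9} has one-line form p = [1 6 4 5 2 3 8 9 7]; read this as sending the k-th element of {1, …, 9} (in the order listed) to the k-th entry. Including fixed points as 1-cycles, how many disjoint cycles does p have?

The cycle decomposition is (1)(2 6 3 4 5)(7 8 9), which has 3 cycles (counting 1-cycles).

3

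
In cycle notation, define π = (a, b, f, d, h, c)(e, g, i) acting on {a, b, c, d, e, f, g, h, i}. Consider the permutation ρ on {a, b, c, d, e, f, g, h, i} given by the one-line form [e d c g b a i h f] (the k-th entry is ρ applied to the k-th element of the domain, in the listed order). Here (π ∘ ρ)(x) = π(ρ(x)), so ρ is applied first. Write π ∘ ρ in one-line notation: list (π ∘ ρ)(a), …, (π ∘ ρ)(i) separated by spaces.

(π ∘ ρ)(x) = π(ρ(x)). Computing each image: π(ρ(a)) = π(e) = g, π(ρ(b)) = π(d) = h, π(ρ(c)) = π(c) = a, π(ρ(d)) = π(g) = i, π(ρ(e)) = π(b) = f, π(ρ(f)) = π(a) = b, π(ρ(g)) = π(i) = e, π(ρ(h)) = π(h) = c, π(ρ(i)) = π(f) = d.
Hence π ∘ ρ = [g h a i f b e c d].

g h a i f b e c d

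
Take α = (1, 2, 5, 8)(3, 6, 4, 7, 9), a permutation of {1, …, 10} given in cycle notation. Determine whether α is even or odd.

odd

The cycle lengths are 5, 4, 1.
A cycle is odd iff its length is even; α has 1 even-length cycle, so sgn(α) = (−1)^1 and α is odd.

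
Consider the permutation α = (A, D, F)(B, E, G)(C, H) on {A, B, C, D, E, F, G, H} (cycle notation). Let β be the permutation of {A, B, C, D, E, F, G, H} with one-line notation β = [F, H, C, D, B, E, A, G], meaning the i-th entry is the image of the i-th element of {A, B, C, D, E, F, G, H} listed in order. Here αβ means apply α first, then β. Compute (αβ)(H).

α(H) = C, then β(C) = C; composing gives (αβ)(H) = C.

C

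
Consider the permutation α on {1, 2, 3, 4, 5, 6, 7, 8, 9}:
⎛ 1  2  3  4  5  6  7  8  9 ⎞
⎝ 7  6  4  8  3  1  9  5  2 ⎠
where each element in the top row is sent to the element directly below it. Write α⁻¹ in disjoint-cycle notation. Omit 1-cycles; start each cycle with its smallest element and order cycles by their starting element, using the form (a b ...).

(1 6 2 9 7)(3 5 8 4)

First write α in disjoint cycles: (1 7 9 2 6)(3 4 8 5).
The inverse reverses every cycle; in canonical form, α⁻¹ = (1 6 2 9 7)(3 5 8 4).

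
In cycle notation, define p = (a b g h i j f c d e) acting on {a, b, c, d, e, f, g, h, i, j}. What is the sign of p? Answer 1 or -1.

-1

The cycle lengths are 10.
A cycle of length ℓ contributes ℓ−1 transpositions, so p is a product of 9 transpositions — odd.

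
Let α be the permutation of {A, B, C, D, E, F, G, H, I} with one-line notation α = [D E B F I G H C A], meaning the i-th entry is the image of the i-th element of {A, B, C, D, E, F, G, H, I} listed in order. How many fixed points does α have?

0

No element satisfies α(x) = x, so there are 0 fixed points.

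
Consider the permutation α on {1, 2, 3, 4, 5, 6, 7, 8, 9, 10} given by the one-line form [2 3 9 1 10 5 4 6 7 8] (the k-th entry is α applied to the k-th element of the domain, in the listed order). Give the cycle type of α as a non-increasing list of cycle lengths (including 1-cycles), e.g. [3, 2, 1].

The disjoint cycles are (1, 2, 3, 9, 7, 4)(5, 10, 8, 6), with lengths 6, 4 in non-increasing order.

[6, 4]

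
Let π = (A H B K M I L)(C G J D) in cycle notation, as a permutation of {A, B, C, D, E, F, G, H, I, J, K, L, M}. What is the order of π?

28

The cycle type of π is (7, 4, 1, 1).
The order of π is the least common multiple of its cycle lengths: lcm(7, 4) = 28.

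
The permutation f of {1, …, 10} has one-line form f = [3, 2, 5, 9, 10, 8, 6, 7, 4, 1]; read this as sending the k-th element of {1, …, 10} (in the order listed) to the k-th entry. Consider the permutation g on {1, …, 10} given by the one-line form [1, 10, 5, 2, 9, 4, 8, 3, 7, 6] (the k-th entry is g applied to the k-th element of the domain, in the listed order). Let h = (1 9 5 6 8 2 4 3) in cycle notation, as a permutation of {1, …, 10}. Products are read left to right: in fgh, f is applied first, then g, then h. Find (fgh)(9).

4

(fgh)(9) = h(g(f(9))). f(9) = 4, then g(4) = 2, then h(2) = 4, so the result is 4.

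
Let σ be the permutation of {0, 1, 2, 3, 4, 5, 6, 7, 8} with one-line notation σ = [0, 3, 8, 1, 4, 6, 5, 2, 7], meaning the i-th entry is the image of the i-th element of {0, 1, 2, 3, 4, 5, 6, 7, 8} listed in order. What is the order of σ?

6

Writing σ as disjoint cycles, the cycle lengths are 3, 2, 2, 1, 1.
The order of σ is the least common multiple of its cycle lengths: lcm(3, 2, 2) = 6.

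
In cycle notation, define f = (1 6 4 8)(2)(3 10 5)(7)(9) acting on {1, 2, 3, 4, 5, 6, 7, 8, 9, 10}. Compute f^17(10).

3

10 lies in the 3-cycle (3 10 5).
Powers repeat with period 3 on this cycle, and 17 mod 3 = 2, so f^17(10) = f^2(10).
Stepping 2 places around the cycle: 10 → 5 → 3.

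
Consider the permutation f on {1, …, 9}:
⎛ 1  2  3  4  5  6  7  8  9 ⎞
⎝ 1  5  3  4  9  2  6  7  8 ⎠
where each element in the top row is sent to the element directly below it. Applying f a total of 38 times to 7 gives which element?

Tracing 7 → 6 → … returns to 7 after 6 steps, so 7 lies in a 6-cycle (2, 5, 9, 8, 7, 6).
On a 6-cycle, f^6 is the identity, so f^38 = f^2 there (38 ≡ 2 mod 6).
Stepping 2 places around the cycle: 7 → 6 → 2.

2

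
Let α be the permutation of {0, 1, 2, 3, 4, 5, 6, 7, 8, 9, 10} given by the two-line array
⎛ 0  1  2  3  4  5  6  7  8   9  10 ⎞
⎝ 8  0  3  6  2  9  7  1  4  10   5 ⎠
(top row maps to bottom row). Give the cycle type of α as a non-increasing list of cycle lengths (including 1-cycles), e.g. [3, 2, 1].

[8, 3]

The disjoint cycles are (0 8 4 2 3 6 7 1)(5 9 10), with lengths 8, 3 in non-increasing order.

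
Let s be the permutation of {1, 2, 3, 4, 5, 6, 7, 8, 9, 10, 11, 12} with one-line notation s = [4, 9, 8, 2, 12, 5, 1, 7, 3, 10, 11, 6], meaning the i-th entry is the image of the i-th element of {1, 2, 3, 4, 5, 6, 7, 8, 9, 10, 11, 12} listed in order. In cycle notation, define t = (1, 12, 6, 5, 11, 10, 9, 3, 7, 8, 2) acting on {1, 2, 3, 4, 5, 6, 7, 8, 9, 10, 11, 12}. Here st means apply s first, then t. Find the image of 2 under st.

(st)(2) = t(s(2)). s(2) = 9, then t(9) = 3. So (st)(2) = 3.

3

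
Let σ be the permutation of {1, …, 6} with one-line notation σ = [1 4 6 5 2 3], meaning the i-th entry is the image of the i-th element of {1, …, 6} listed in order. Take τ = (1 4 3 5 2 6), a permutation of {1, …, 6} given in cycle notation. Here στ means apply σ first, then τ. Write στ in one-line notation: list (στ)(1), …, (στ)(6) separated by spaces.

4 3 1 2 6 5

Chase each element through σ then τ: 1 → 1 → 4; 2 → 4 → 3; 3 → 6 → 1; 4 → 5 → 2; 5 → 2 → 6; 6 → 3 → 5.
Collecting the images, στ = [4 3 1 2 6 5].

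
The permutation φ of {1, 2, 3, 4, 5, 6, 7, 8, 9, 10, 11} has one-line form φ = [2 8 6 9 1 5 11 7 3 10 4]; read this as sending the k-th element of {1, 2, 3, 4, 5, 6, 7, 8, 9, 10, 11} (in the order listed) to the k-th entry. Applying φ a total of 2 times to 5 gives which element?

2

Tracing 5 → 1 → … returns to 5 after 10 steps, so 5 lies in a 10-cycle (1, 2, 8, 7, 11, 4, 9, 3, 6, 5).
Stepping 2 places around the cycle: 5 → 1 → 2.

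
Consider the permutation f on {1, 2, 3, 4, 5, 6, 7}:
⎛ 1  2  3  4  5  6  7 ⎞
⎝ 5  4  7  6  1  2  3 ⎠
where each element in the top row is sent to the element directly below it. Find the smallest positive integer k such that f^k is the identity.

6

Decomposing into disjoint cycles gives cycle lengths 3, 2, 2.
The order is lcm(3, 2, 2) = 6.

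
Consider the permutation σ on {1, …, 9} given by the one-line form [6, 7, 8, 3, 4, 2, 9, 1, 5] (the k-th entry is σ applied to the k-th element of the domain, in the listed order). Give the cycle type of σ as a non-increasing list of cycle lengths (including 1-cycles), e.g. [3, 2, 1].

[9]

The disjoint cycles are (1 6 2 7 9 5 4 3 8), with lengths 9 in non-increasing order.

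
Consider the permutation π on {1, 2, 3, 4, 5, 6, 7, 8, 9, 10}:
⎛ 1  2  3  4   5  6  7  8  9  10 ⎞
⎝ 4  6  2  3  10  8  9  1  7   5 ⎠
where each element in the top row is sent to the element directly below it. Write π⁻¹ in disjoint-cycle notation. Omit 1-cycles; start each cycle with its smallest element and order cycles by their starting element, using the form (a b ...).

First write π in disjoint cycles: (1 4 3 2 6 8)(5 10)(7 9).
Reversing each cycle (and rotating so the smallest element leads) gives π⁻¹ = (1 8 6 2 3 4)(5 10)(7 9).

(1 8 6 2 3 4)(5 10)(7 9)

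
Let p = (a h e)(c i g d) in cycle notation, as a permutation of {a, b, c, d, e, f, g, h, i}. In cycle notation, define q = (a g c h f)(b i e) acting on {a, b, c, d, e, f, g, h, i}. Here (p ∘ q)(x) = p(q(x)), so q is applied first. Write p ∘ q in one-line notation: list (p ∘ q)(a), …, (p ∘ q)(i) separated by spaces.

d g e c b h i f a

Chase each element through q then p: a → g → d; b → i → g; c → h → e; d → d → c; e → b → b; f → a → h; g → c → i; h → f → f; i → e → a.
So p ∘ q in one-line form is d g e c b h i f a.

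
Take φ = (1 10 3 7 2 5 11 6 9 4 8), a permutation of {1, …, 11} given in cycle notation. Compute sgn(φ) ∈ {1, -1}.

1

The cycle lengths are 11.
A cycle of length ℓ contributes ℓ−1 transpositions, so φ is a product of 10 transpositions — even.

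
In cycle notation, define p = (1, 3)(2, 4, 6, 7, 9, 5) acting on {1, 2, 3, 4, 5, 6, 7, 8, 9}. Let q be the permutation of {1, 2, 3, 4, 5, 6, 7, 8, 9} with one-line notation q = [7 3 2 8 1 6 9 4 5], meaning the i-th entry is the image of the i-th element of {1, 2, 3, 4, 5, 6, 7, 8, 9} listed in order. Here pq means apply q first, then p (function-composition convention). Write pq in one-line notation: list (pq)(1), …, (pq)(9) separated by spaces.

(pq)(x) = p(q(x)). Computing each image: p(q(1)) = p(7) = 9, p(q(2)) = p(3) = 1, p(q(3)) = p(2) = 4, p(q(4)) = p(8) = 8, p(q(5)) = p(1) = 3, p(q(6)) = p(6) = 7, p(q(7)) = p(9) = 5, p(q(8)) = p(4) = 6, p(q(9)) = p(5) = 2.
Hence pq = [9 1 4 8 3 7 5 6 2].

9 1 4 8 3 7 5 6 2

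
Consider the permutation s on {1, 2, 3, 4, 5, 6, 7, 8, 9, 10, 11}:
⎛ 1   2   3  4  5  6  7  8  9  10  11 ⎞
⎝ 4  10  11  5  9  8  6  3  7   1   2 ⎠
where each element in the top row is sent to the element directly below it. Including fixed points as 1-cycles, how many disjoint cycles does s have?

1

The cycle decomposition is (1 4 5 9 7 6 8 3 11 2 10), which has 1 cycle (counting 1-cycles).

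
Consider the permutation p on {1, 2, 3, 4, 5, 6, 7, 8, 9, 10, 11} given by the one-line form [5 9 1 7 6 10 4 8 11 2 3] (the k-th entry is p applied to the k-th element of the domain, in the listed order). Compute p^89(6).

10

Tracing 6 → 10 → … returns to 6 after 8 steps, so 6 lies in an 8-cycle (1, 5, 6, 10, 2, 9, 11, 3).
Since the cycle has length 8, p^89 acts on it the same as p^1 (89 mod 8 = 1).
Stepping 1 place around the cycle: 6 → 10.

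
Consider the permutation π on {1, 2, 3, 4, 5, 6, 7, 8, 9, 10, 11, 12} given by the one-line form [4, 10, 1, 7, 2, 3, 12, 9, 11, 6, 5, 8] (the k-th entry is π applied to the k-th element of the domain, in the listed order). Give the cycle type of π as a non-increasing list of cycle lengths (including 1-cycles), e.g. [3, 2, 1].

The disjoint cycles are (1 4 7 12 8 9 11 5 2 10 6 3), with lengths 12 in non-increasing order.

[12]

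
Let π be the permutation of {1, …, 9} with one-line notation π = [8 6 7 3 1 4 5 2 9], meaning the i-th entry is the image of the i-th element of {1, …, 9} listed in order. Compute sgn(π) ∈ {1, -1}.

-1

In disjoint-cycle form the cycle lengths are 8, 1.
A cycle is odd iff its length is even; π has 1 even-length cycle, so sgn(π) = (−1)^1 and π is odd.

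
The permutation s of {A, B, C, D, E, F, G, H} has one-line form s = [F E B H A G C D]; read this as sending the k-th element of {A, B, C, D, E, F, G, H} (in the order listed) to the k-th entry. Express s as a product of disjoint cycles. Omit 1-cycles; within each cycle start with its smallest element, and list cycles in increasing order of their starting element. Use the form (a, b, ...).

Iterating s from A gives A → F → G → C → B → E → A; that is the 6-cycle (A, F, G, C, B, E).
Continuing from each remaining unvisited element yields (A, F, G, C, B, E)(D, H).

(A, F, G, C, B, E)(D, H)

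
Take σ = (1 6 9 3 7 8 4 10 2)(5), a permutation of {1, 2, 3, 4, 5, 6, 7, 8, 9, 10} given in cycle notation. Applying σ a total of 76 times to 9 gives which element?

4

9 lies in the 9-cycle (1 6 9 3 7 8 4 10 2).
Powers repeat with period 9 on this cycle, and 76 mod 9 = 4, so σ^76(9) = σ^4(9).
Stepping 4 places around the cycle: 9 → 3 → 7 → 8 → 4.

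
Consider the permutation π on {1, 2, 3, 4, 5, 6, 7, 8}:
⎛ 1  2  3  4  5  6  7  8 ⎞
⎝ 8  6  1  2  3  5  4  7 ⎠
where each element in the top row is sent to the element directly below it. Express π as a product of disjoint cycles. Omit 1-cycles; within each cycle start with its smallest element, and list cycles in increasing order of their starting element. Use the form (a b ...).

Start at 1 and follow images: 1 → 8 → 7 → 4 → 2 → 6 → 5 → 3 → 1, giving the cycle (1 8 7 4 2 6 5 3).
Continuing from each remaining unvisited element yields (1 8 7 4 2 6 5 3).

(1 8 7 4 2 6 5 3)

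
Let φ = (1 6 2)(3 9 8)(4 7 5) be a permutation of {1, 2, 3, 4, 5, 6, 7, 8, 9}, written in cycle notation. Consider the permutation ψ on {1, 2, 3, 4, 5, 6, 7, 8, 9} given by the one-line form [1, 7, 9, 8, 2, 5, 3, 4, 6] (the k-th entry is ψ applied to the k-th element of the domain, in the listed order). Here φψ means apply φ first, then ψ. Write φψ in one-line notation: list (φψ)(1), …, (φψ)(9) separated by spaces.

5 1 6 3 8 7 2 9 4

(φψ)(x) = ψ(φ(x)). Computing each image: ψ(φ(1)) = ψ(6) = 5, ψ(φ(2)) = ψ(1) = 1, ψ(φ(3)) = ψ(9) = 6, ψ(φ(4)) = ψ(7) = 3, ψ(φ(5)) = ψ(4) = 8, ψ(φ(6)) = ψ(2) = 7, ψ(φ(7)) = ψ(5) = 2, ψ(φ(8)) = ψ(3) = 9, ψ(φ(9)) = ψ(8) = 4.
Hence φψ = [5 1 6 3 8 7 2 9 4].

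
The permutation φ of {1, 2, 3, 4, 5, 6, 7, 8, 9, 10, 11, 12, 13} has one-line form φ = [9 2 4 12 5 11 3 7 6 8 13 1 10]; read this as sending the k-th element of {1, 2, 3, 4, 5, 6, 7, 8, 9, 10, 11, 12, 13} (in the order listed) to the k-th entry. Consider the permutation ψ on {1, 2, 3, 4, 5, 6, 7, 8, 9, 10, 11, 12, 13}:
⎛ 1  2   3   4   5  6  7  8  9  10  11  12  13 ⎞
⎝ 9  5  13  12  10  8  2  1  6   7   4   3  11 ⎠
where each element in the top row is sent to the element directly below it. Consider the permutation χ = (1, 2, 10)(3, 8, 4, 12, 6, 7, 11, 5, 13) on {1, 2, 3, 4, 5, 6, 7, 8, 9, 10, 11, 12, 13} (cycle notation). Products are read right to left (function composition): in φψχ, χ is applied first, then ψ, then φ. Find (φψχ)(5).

13

Chase 5: χ(5) = 13; ψ(13) = 11; φ(11) = 13. Hence (φψχ)(5) = 13.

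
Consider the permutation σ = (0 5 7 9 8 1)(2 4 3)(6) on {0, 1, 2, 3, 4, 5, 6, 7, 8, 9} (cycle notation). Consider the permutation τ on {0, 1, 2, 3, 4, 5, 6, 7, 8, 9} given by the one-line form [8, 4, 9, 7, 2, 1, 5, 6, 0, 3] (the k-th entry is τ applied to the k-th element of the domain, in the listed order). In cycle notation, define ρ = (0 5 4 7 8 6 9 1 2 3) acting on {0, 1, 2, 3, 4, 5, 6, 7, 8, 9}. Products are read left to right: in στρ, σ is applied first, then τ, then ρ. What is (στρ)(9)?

5

Chase 9: σ(9) = 8; τ(8) = 0; ρ(0) = 5. Hence (στρ)(9) = 5.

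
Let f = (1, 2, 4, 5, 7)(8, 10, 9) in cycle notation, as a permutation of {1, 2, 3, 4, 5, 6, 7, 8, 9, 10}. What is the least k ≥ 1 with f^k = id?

15

The cycle type of f is (5, 3, 1, 1).
The order of f is the least common multiple of its cycle lengths: lcm(5, 3) = 15.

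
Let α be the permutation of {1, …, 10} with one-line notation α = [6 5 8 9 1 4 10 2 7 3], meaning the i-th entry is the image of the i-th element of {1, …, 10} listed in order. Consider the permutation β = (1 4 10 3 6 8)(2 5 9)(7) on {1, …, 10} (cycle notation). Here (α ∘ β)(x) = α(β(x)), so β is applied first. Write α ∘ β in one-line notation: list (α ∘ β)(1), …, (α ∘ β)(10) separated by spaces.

Chase each element through β then α: 1 → 4 → 9; 2 → 5 → 1; 3 → 6 → 4; 4 → 10 → 3; 5 → 9 → 7; 6 → 8 → 2; 7 → 7 → 10; 8 → 1 → 6; 9 → 2 → 5; 10 → 3 → 8.
Collecting the images, α ∘ β = [9 1 4 3 7 2 10 6 5 8].

9 1 4 3 7 2 10 6 5 8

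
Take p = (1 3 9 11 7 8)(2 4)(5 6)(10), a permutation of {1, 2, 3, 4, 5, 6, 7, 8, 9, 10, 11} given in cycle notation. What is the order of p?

6

The cycle type of p is (6, 2, 2, 1).
The order of p is the least common multiple of its cycle lengths: lcm(6, 2, 2) = 6.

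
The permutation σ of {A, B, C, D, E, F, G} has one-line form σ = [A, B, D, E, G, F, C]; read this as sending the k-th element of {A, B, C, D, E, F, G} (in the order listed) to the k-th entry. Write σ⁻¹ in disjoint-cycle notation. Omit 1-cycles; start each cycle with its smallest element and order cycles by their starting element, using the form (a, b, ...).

(C, G, E, D)

The cycle decomposition of σ is (C, D, E, G).
The inverse reverses every cycle; in canonical form, σ⁻¹ = (C, G, E, D).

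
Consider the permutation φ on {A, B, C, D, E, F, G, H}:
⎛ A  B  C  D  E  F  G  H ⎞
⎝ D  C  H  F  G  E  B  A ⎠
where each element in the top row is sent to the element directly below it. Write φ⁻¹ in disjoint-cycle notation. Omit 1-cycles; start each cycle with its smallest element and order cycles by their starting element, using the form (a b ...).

First write φ in disjoint cycles: (A D F E G B C H).
Reversing each cycle (and rotating so the smallest element leads) gives φ⁻¹ = (A H C B G E F D).

(A H C B G E F D)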